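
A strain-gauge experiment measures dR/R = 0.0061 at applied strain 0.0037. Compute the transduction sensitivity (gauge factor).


GF = (dR/R) / epsilon
= 0.0061 / 0.0037
= 1.6486

1.6486


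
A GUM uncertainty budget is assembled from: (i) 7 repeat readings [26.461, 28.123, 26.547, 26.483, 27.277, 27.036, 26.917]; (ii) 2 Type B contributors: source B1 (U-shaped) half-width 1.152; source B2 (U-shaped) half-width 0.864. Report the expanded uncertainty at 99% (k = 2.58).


mean = (26.461 + 28.123 + 26.547 + 26.483 + 27.277 + 27.036 + 26.917) / 7 = 26.97771429
s = sqrt(sum((x - mean)^2)/(n-1)) = 0.59239421
u_A = s / sqrt(n) = 0.59239421 / sqrt(7) = 0.22390397
u_B1 = 1.152 / sqrt(2) = 0.81458701
u_B2 = 0.864 / sqrt(2) = 0.61094026
uc = sqrt(0.22390397^2 + 0.81458701^2 + 0.61094026^2) = 1.0425608
U = k * uc = 2.58 * 1.0425608
U = 2.6898

2.6898


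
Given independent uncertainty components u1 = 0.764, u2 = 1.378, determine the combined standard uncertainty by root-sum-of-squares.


uc = sqrt(0.764^2 + 1.378^2)
uc = sqrt(2.48258)
uc = 1.5756

1.5756


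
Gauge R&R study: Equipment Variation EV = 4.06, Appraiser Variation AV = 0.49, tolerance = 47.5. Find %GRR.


GRR = sqrt(EV^2 + AV^2) = sqrt(4.06^2 + 0.49^2) = 4.0894621
%GRR = GRR / tol * 100 = 4.0894621 / 47.5 * 100
%GRR = 8.6094

8.6094


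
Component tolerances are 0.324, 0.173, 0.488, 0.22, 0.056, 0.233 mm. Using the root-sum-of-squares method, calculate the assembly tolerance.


RSS = sqrt(0.324^2 + 0.173^2 + 0.488^2 + 0.22^2 + 0.056^2 + 0.233^2)
= sqrt(0.478874)
= 0.6920

0.6920


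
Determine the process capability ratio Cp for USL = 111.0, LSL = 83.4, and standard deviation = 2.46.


Cp = (USL - LSL) / (6 * sigma)
= (111.0 - 83.4) / (6 * 2.46)
= 27.6000 / 14.7600
= 1.8699

1.8699


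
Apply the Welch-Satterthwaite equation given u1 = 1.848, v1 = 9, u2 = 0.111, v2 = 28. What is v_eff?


uc = sqrt(u1^2 + u2^2) = sqrt(1.848^2 + 0.111^2) = 1.8513306
v_eff = uc^4 / (u1^4/v1 + u2^4/v2)
= 1.8513306^4 / (1.848^4/9 + 0.111^4/28)
= 11.747242 / 1.2958871
v_eff = 9.0650

9.0650


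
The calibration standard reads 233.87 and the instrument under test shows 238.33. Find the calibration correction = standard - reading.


Correction = standard - reading
= 233.87 - 238.33
= -4.4600

-4.4600


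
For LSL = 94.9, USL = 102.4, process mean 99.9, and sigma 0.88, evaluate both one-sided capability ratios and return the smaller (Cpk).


Cpu = (USL - mean) / (3*sigma) = (102.4 - 99.9) / (3*0.88) = 0.9470
Cpl = (mean - LSL) / (3*sigma) = (99.9 - 94.9) / (3*0.88) = 1.8939
Cpk = min(Cpu, Cpl) = 0.9470

0.9470


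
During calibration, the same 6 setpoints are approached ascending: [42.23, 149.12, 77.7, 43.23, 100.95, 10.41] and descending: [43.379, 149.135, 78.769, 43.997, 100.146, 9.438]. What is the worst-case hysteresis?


|42.23 - 43.379| = 1.1490
|149.12 - 149.135| = 0.0150
|77.7 - 78.769| = 1.0690
|43.23 - 43.997| = 0.7670
|100.95 - 100.146| = 0.8040
|10.41 - 9.438| = 0.9720
hysteresis = max(diffs) = 1.1490

1.1490


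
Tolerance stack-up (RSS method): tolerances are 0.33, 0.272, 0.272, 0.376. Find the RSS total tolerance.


RSS = sqrt(0.33^2 + 0.272^2 + 0.272^2 + 0.376^2)
= sqrt(0.398244)
= 0.6311

0.6311


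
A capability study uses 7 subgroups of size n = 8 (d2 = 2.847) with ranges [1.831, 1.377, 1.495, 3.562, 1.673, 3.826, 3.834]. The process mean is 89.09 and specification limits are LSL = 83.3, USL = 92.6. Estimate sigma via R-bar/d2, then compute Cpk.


R_bar = (1.831 + 1.377 + 1.495 + 3.562 + 1.673 + 3.826 + 3.834) / 7 = 2.514
sigma = R_bar / d2 = 2.514 / 2.847 = 0.88303477
Cp = (USL - LSL)/(6*sigma) = (92.6 - 83.3)/(6*0.88303477) = 1.7553
Cpu = (92.6 - 89.09)/(3*0.88303477) = 1.3250
Cpl = (89.09 - 83.3)/(3*0.88303477) = 2.1856
Cpk = min(Cpu, Cpl) = 1.3250

1.3250


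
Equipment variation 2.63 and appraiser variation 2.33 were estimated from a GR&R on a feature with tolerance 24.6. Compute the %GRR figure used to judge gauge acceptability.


GRR = sqrt(EV^2 + AV^2) = sqrt(2.63^2 + 2.33^2) = 3.5136591
%GRR = GRR / tol * 100 = 3.5136591 / 24.6 * 100
%GRR = 14.2832

14.2832


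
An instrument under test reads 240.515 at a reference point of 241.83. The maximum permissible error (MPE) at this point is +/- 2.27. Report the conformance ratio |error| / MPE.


e = indication - reference = 240.515 - 241.83 = -1.3150
|e| = 1.3150
ratio = |e| / MPE = 1.3150 / 2.27
ratio = 0.5793

0.5793


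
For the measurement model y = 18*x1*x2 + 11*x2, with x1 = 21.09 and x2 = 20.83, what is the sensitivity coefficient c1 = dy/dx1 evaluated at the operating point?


y = 18*x1*x2 + 11*x2
dy/dx1 = 18*x2
Evaluate at x2 = 20.83: c1 = 18 * 20.83
c1 = 374.9400

374.9400


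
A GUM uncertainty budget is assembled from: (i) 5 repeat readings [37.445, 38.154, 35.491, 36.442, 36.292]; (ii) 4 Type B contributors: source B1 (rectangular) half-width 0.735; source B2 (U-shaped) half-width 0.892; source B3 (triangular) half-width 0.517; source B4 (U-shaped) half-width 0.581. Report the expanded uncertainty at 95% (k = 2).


mean = (37.445 + 38.154 + 35.491 + 36.442 + 36.292) / 5 = 36.7648
s = sqrt(sum((x - mean)^2)/(n-1)) = 1.0419759
u_A = s / sqrt(n) = 1.0419759 / sqrt(5) = 0.46598579
u_B1 = 0.735 / sqrt(3) = 0.42435245
u_B2 = 0.892 / sqrt(2) = 0.63073925
u_B3 = 0.517 / sqrt(6) = 0.21106437
u_B4 = 0.581 / sqrt(2) = 0.41082904
uc = sqrt(0.46598579^2 + 0.42435245^2 + 0.63073925^2 + 0.21106437^2 + 0.41082904^2) = 1.0041805
U = k * uc = 2 * 1.0041805
U = 2.0084

2.0084


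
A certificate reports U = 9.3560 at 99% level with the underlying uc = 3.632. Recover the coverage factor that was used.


k = U / uc
k = 9.3560 / 3.632
k = 2.576

2.576


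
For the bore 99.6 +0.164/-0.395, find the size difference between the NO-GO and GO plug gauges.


GO = nominal - lower_tol (smallest hole = maximum material condition)
GO = 99.6 - 0.395 = 99.205
NO-GO = nominal + upper_tol (largest hole = least material condition)
NO-GO = 99.6 + 0.164 = 99.764
spread = NO-GO - GO = 99.764 - 99.205 = 0.5590

0.5590


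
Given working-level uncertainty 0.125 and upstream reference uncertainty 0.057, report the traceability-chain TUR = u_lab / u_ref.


TUR = u_lab / u_ref
= 0.125 / 0.057
= 2.1930

2.1930


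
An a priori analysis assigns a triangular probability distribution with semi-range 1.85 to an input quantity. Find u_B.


u_B = half_width / sqrt(6)
u_B = 1.85 / 2.4494897
u_B = 0.7553

0.7553


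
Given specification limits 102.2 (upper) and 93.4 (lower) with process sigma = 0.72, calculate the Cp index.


Cp = (USL - LSL) / (6 * sigma)
= (102.2 - 93.4) / (6 * 0.72)
= 8.8000 / 4.3200
= 2.0370

2.0370


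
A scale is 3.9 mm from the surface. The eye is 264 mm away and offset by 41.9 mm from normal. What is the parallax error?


error = h * offset / d
= 3.9 * 41.9 / 264
= 0.6190

0.6190


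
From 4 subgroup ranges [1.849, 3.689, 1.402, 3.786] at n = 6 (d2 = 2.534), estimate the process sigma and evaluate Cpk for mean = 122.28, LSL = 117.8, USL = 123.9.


R_bar = (1.849 + 3.689 + 1.402 + 3.786) / 4 = 2.6815
sigma = R_bar / d2 = 2.6815 / 2.534 = 1.0582084
Cp = (USL - LSL)/(6*sigma) = (123.9 - 117.8)/(6*1.0582084) = 0.9607
Cpu = (123.9 - 122.28)/(3*1.0582084) = 0.5103
Cpl = (122.28 - 117.8)/(3*1.0582084) = 1.4112
Cpk = min(Cpu, Cpl) = 0.5103

0.5103


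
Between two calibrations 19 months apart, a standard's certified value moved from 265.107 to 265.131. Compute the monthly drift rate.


rate = (v2 - v1) / months
= (265.131 - 265.107) / 19
= 0.0240 / 19
= 0.0013

0.0013


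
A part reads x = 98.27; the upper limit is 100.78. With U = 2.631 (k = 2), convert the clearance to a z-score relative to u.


u = U / k = 2.631 / 2 = 1.3155
margin = |USL - x| = |100.78 - 98.27| = 2.51
z = margin / u = 2.51 / 1.3155
z = 1.9080

1.9080


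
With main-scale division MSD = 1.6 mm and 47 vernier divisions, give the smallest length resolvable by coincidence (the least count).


LC = MSD / n_div
= 1.6 / 47
= 0.0340

0.0340


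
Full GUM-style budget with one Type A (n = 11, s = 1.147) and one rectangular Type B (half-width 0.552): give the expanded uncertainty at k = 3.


u_A = s / sqrt(n) = 1.147 / sqrt(11) = 0.34583351
u_B = half_width / sqrt(3) = 0.552 / sqrt(3) = 0.31869735
uc = sqrt(u_A^2 + u_B^2) = sqrt(0.34583351^2 + 0.31869735^2) = 0.47028589
U = k * uc = 3 * 0.47028589
U = 1.4109

1.4109


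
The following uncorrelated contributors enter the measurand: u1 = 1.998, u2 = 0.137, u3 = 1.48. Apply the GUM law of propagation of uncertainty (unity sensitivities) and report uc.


uc = sqrt(1.998^2 + 0.137^2 + 1.48^2)
uc = sqrt(6.201173)
uc = 2.4902

2.4902


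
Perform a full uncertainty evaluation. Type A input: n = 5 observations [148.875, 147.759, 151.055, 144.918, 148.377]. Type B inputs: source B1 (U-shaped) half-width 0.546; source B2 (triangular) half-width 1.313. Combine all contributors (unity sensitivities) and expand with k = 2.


mean = (148.875 + 147.759 + 151.055 + 144.918 + 148.377) / 5 = 148.1968
s = sqrt(sum((x - mean)^2)/(n-1)) = 2.2138164
u_A = s / sqrt(n) = 2.2138164 / sqrt(5) = 0.99004879
u_B1 = 0.546 / sqrt(2) = 0.3860803
u_B2 = 1.313 / sqrt(6) = 0.53603001
uc = sqrt(0.99004879^2 + 0.3860803^2 + 0.53603001^2) = 1.1902028
U = k * uc = 2 * 1.1902028
U = 2.3804

2.3804


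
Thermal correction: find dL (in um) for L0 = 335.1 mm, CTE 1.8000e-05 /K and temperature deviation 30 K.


dL = L * alpha * dT
= 335.1 * 1.8000e-05 * 30
= 0.1809540 mm
dL_um = 0.1809540 * 1000 = 180.9540 um

180.9540


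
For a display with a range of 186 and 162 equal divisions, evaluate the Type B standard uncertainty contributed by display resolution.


resolution = range / divisions
resolution = 186 / 162 = 1.1481481
u_res = resolution / (2*sqrt(3))
u_res = 1.1481481 / 3.4641016
u_res = 0.3314

0.3314


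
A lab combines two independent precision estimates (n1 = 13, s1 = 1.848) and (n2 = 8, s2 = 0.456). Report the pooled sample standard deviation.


s_p = sqrt(((n1-1)*s1^2 + (n2-1)*s2^2) / (n1+n2-2))
numerator = (13-1)*1.848^2 + (8-1)*0.456^2 = 40.981248 + 1.455552 = 42.4368
denominator = 13 + 8 - 2 = 19
s_p^2 = 42.4368 / 19 = 2.2335158
s_p = sqrt(2.2335158) = 1.4945

1.4945


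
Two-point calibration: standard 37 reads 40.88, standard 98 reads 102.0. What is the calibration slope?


slope = (y2 - y1) / (x2 - x1)
= (102.0 - 40.88) / (98 - 37)
= 61.1200 / 61
= 1.0020

1.0020


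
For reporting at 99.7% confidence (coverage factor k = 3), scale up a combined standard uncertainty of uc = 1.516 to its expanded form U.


U = k * uc
U = 3 * 1.516
U = 4.5480

4.5480


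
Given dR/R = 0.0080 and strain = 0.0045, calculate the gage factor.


GF = (dR/R) / epsilon
= 0.0080 / 0.0045
= 1.7778

1.7778


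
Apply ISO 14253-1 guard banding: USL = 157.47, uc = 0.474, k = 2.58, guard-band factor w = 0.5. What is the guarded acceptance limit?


U = k * uc = 2.58 * 0.474 = 1.22292
guard band g = w * U = 0.5 * 1.22292 = 0.61146
AL = USL - g = 157.47 - 0.61146
AL = 156.8585

156.8585


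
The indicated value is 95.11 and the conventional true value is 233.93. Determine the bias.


Systematic error = measured - true
= 95.11 - 233.93
= -138.8200

-138.8200


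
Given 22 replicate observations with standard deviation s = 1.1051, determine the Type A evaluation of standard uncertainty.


u_A = s / sqrt(n)
u_A = 1.1051 / sqrt(22)
u_A = 1.1051 / 4.6904158
u_A = 0.2356

0.2356


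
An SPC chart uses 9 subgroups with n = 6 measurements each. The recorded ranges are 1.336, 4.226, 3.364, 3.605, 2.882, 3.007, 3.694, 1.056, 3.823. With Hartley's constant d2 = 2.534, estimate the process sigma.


R_bar = (1.336 + 4.226 + 3.364 + 3.605 + 2.882 + 3.007 + 3.694 + 1.056 + 3.823) / 9
R_bar = 26.993 / 9 = 2.9992222
sigma_hat = R_bar / d2 = 2.9992222 / 2.534 = 1.1836

1.1836


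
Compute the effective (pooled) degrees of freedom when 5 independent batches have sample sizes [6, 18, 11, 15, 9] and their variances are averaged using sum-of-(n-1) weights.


nu = sum_i (n_i - 1)
nu = ((6 - 1) + (18 - 1) + (11 - 1) + (15 - 1) + (9 - 1))
nu = 5 + 17 + 10 + 14 + 8
nu = 54

54


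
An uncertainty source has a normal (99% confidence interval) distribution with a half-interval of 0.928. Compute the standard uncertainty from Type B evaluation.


u_B = half_width / 2.576
u_B = 0.928 / 2.576
u_B = 0.3602

0.3602


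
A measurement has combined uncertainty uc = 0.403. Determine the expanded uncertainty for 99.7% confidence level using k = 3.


U = k * uc
U = 3 * 0.403
U = 1.2090

1.2090


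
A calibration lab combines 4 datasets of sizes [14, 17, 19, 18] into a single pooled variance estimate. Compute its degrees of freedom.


nu = sum_i (n_i - 1)
nu = ((14 - 1) + (17 - 1) + (19 - 1) + (18 - 1))
nu = 13 + 16 + 18 + 17
nu = 64

64


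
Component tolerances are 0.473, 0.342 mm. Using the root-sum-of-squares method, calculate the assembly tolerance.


RSS = sqrt(0.473^2 + 0.342^2)
= sqrt(0.340693)
= 0.5837

0.5837


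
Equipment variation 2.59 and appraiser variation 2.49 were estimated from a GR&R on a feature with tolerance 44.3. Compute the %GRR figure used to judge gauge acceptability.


GRR = sqrt(EV^2 + AV^2) = sqrt(2.59^2 + 2.49^2) = 3.5927984
%GRR = GRR / tol * 100 = 3.5927984 / 44.3 * 100
%GRR = 8.1102

8.1102


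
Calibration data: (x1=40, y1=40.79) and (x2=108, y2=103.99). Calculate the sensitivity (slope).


slope = (y2 - y1) / (x2 - x1)
= (103.99 - 40.79) / (108 - 40)
= 63.2000 / 68
= 0.9294

0.9294


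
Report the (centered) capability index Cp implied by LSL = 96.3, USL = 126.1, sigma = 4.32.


Cp = (USL - LSL) / (6 * sigma)
= (126.1 - 96.3) / (6 * 4.32)
= 29.8000 / 25.9200
= 1.1497

1.1497


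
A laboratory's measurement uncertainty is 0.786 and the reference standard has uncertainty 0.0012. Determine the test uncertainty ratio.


TUR = u_lab / u_ref
= 0.786 / 0.0012
= 655.0000

655.0000


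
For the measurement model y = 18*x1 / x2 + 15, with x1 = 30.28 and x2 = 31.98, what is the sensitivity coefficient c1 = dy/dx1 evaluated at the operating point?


y = 18*x1 / x2 + 15
dy/dx1 = 18/x2
Evaluate at x2 = 31.98: c1 = 18 / 31.98
c1 = 0.5629

0.5629


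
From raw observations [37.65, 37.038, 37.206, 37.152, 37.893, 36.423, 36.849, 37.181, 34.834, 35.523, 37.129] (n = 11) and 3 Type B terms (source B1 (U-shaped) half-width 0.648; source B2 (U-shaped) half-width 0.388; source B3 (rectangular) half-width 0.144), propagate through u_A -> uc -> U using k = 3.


mean = (37.65 + 37.038 + 37.206 + 37.152 + 37.893 + 36.423 + 36.849 + 37.181 + 34.834 + 35.523 + 37.129) / 11 = 36.80709091
s = sqrt(sum((x - mean)^2)/(n-1)) = 0.90309451
u_A = s / sqrt(n) = 0.90309451 / sqrt(11) = 0.27229324
u_B1 = 0.648 / sqrt(2) = 0.45820519
u_B2 = 0.388 / sqrt(2) = 0.27435743
u_B3 = 0.144 / sqrt(3) = 0.083138439
uc = sqrt(0.27229324^2 + 0.45820519^2 + 0.27435743^2 + 0.083138439^2) = 0.60521038
U = k * uc = 3 * 0.60521038
U = 1.8156

1.8156


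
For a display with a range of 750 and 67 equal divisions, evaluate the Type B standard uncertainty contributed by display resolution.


resolution = range / divisions
resolution = 750 / 67 = 11.19403
u_res = resolution / (2*sqrt(3))
u_res = 11.19403 / 3.4641016
u_res = 3.2314

3.2314


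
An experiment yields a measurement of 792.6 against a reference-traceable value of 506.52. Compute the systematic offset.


Systematic error = measured - true
= 792.6 - 506.52
= 286.0800

286.0800


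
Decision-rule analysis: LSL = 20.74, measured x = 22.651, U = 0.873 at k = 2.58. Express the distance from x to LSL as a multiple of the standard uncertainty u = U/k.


u = U / k = 0.873 / 2.58 = 0.33837209
margin = |LSL - x| = |20.74 - 22.651| = 1.911
z = margin / u = 1.911 / 0.33837209
z = 5.6476

5.6476


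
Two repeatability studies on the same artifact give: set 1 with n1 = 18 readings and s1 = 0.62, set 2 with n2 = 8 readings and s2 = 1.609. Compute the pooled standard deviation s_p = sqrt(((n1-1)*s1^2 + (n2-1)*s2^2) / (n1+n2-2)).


s_p = sqrt(((n1-1)*s1^2 + (n2-1)*s2^2) / (n1+n2-2))
numerator = (18-1)*0.62^2 + (8-1)*1.609^2 = 6.5348 + 18.122167 = 24.656967
denominator = 18 + 8 - 2 = 24
s_p^2 = 24.656967 / 24 = 1.0273736
s_p = sqrt(1.0273736) = 1.0136

1.0136


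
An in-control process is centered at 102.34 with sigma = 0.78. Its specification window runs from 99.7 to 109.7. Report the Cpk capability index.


Cpu = (USL - mean) / (3*sigma) = (109.7 - 102.34) / (3*0.78) = 3.1453
Cpl = (mean - LSL) / (3*sigma) = (102.34 - 99.7) / (3*0.78) = 1.1282
Cpk = min(Cpu, Cpl) = 1.1282

1.1282


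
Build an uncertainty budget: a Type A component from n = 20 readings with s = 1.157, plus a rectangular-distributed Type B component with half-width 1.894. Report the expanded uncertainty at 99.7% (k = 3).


u_A = s / sqrt(n) = 1.157 / sqrt(20) = 0.25871306
u_B = half_width / sqrt(3) = 1.894 / sqrt(3) = 1.0935014
uc = sqrt(u_A^2 + u_B^2) = sqrt(0.25871306^2 + 1.0935014^2) = 1.1236894
U = k * uc = 3 * 1.1236894
U = 3.3711

3.3711


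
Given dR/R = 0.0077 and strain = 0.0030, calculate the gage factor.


GF = (dR/R) / epsilon
= 0.0077 / 0.0030
= 2.5667

2.5667


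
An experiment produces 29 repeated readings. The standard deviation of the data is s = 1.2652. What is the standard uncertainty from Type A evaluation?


u_A = s / sqrt(n)
u_A = 1.2652 / sqrt(29)
u_A = 1.2652 / 5.3851648
u_A = 0.2349

0.2349


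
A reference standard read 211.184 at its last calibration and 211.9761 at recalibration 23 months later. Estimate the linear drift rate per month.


rate = (v2 - v1) / months
= (211.9761 - 211.184) / 23
= 0.7921 / 23
= 0.0344

0.0344


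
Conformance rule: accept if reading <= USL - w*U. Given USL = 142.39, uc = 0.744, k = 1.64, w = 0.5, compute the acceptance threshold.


U = k * uc = 1.64 * 0.744 = 1.22016
guard band g = w * U = 0.5 * 1.22016 = 0.61008
AL = USL - g = 142.39 - 0.61008
AL = 141.7799

141.7799


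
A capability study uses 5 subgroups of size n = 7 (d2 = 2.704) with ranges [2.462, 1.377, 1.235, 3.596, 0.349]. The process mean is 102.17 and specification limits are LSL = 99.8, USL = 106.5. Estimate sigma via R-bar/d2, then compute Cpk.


R_bar = (2.462 + 1.377 + 1.235 + 3.596 + 0.349) / 5 = 1.8038
sigma = R_bar / d2 = 1.8038 / 2.704 = 0.6670858
Cp = (USL - LSL)/(6*sigma) = (106.5 - 99.8)/(6*0.6670858) = 1.6739
Cpu = (106.5 - 102.17)/(3*0.6670858) = 2.1636
Cpl = (102.17 - 99.8)/(3*0.6670858) = 1.1843
Cpk = min(Cpu, Cpl) = 1.1843

1.1843


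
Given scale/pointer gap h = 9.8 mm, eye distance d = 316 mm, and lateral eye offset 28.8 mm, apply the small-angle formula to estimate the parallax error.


error = h * offset / d
= 9.8 * 28.8 / 316
= 0.8932

0.8932


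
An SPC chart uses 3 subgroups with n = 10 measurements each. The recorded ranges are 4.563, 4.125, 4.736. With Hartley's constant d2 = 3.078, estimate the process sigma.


R_bar = (4.563 + 4.125 + 4.736) / 3
R_bar = 13.424 / 3 = 4.4746667
sigma_hat = R_bar / d2 = 4.4746667 / 3.078 = 1.4538

1.4538


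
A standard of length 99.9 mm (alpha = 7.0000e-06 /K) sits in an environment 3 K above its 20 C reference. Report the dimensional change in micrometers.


dL = L * alpha * dT
= 99.9 * 7.0000e-06 * 3
= 0.0020979 mm
dL_um = 0.0020979 * 1000 = 2.0979 um

2.0979


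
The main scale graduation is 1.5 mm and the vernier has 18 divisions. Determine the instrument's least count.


LC = MSD / n_div
= 1.5 / 18
= 0.0833

0.0833


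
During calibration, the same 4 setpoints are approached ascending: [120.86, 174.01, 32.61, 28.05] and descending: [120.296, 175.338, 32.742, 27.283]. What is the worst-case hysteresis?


|120.86 - 120.296| = 0.5640
|174.01 - 175.338| = 1.3280
|32.61 - 32.742| = 0.1320
|28.05 - 27.283| = 0.7670
hysteresis = max(diffs) = 1.3280

1.3280


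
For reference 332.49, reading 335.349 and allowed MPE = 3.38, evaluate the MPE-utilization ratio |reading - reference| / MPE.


e = indication - reference = 335.349 - 332.49 = 2.8590
|e| = 2.8590
ratio = |e| / MPE = 2.8590 / 3.38
ratio = 0.8459

0.8459


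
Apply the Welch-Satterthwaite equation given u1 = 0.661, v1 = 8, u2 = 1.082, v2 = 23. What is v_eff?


uc = sqrt(u1^2 + u2^2) = sqrt(0.661^2 + 1.082^2) = 1.2679294
v_eff = uc^4 / (u1^4/v1 + u2^4/v2)
= 1.2679294^4 / (0.661^4/8 + 1.082^4/23)
= 2.5845223 / 0.083453568
v_eff = 30.9696

30.9696


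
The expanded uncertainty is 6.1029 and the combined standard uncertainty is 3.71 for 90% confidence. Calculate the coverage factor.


k = U / uc
k = 6.1029 / 3.71
k = 1.645

1.645


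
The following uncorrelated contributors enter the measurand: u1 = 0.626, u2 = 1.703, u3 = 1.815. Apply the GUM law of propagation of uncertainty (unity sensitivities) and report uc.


uc = sqrt(0.626^2 + 1.703^2 + 1.815^2)
uc = sqrt(6.58631)
uc = 2.5664

2.5664


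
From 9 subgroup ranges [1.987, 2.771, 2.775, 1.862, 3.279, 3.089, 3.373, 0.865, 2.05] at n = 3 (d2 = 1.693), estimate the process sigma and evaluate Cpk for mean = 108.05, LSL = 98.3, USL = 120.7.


R_bar = (1.987 + 2.771 + 2.775 + 1.862 + 3.279 + 3.089 + 3.373 + 0.865 + 2.05) / 9 = 2.4501111
sigma = R_bar / d2 = 2.4501111 / 1.693 = 1.4472009
Cp = (USL - LSL)/(6*sigma) = (120.7 - 98.3)/(6*1.4472009) = 2.5797
Cpu = (120.7 - 108.05)/(3*1.4472009) = 2.9137
Cpl = (108.05 - 98.3)/(3*1.4472009) = 2.2457
Cpk = min(Cpu, Cpl) = 2.2457

2.2457


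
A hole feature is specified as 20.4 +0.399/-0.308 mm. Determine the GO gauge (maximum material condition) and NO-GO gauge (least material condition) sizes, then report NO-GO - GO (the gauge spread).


GO = nominal - lower_tol (smallest hole = maximum material condition)
GO = 20.4 - 0.308 = 20.092
NO-GO = nominal + upper_tol (largest hole = least material condition)
NO-GO = 20.4 + 0.399 = 20.799
spread = NO-GO - GO = 20.799 - 20.092 = 0.7070

0.7070


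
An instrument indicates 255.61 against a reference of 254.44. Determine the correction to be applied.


Correction = standard - reading
= 254.44 - 255.61
= -1.1700

-1.1700


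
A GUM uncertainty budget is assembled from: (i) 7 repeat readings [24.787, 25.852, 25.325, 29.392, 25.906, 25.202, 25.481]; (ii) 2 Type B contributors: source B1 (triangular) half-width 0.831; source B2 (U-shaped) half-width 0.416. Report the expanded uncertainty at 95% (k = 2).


mean = (24.787 + 25.852 + 25.325 + 29.392 + 25.906 + 25.202 + 25.481) / 7 = 25.99214286
s = sqrt(sum((x - mean)^2)/(n-1)) = 1.547532
u_A = s / sqrt(n) = 1.547532 / sqrt(7) = 0.58491212
u_B1 = 0.831 / sqrt(6) = 0.33925433
u_B2 = 0.416 / sqrt(2) = 0.29415642
uc = sqrt(0.58491212^2 + 0.33925433^2 + 0.29415642^2) = 0.73738978
U = k * uc = 2 * 0.73738978
U = 1.4748

1.4748


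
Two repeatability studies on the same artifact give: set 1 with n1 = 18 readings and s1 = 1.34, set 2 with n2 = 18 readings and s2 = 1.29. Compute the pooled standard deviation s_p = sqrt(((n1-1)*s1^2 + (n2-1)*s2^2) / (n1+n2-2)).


s_p = sqrt(((n1-1)*s1^2 + (n2-1)*s2^2) / (n1+n2-2))
numerator = (18-1)*1.34^2 + (18-1)*1.29^2 = 30.5252 + 28.2897 = 58.8149
denominator = 18 + 18 - 2 = 34
s_p^2 = 58.8149 / 34 = 1.72985
s_p = sqrt(1.72985) = 1.3152

1.3152


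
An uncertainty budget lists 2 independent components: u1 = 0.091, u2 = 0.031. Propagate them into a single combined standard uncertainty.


uc = sqrt(0.091^2 + 0.031^2)
uc = sqrt(0.009242)
uc = 0.0961

0.0961


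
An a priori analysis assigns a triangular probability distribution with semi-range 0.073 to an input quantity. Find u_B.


u_B = half_width / sqrt(6)
u_B = 0.073 / 2.4494897
u_B = 0.0298

0.0298


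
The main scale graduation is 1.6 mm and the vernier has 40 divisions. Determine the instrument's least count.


LC = MSD / n_div
= 1.6 / 40
= 0.0400

0.0400


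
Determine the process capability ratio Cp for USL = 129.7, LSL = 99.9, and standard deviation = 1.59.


Cp = (USL - LSL) / (6 * sigma)
= (129.7 - 99.9) / (6 * 1.59)
= 29.8000 / 9.5400
= 3.1237

3.1237


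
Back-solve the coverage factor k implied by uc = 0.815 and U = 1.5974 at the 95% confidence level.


k = U / uc
k = 1.5974 / 0.815
k = 1.96

1.96


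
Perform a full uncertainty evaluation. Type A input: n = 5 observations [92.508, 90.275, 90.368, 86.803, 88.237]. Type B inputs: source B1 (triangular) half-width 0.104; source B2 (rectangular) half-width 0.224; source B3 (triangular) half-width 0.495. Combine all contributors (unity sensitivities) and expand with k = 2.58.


mean = (92.508 + 90.275 + 90.368 + 86.803 + 88.237) / 5 = 89.6382
s = sqrt(sum((x - mean)^2)/(n-1)) = 2.1894974
u_A = s / sqrt(n) = 2.1894974 / sqrt(5) = 0.979173
u_B1 = 0.104 / sqrt(6) = 0.042457822
u_B2 = 0.224 / sqrt(3) = 0.12932646
u_B3 = 0.495 / sqrt(6) = 0.2020829
uc = sqrt(0.979173^2 + 0.042457822^2 + 0.12932646^2 + 0.2020829^2) = 1.0090318
U = k * uc = 2.58 * 1.0090318
U = 2.6033

2.6033


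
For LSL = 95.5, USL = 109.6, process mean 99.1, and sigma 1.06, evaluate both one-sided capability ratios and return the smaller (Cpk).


Cpu = (USL - mean) / (3*sigma) = (109.6 - 99.1) / (3*1.06) = 3.3019
Cpl = (mean - LSL) / (3*sigma) = (99.1 - 95.5) / (3*1.06) = 1.1321
Cpk = min(Cpu, Cpl) = 1.1321

1.1321


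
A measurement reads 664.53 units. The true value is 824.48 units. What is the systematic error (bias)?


Systematic error = measured - true
= 664.53 - 824.48
= -159.9500

-159.9500


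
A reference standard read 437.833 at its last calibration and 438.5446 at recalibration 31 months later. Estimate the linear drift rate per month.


rate = (v2 - v1) / months
= (438.5446 - 437.833) / 31
= 0.7116 / 31
= 0.0230

0.0230


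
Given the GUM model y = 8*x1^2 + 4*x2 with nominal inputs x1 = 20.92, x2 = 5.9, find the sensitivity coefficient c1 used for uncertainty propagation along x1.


y = 8*x1^2 + 4*x2
dy/dx1 = 2*8*x1
Evaluate at x1 = 20.92: c1 = 16 * 20.92
c1 = 334.7200

334.7200


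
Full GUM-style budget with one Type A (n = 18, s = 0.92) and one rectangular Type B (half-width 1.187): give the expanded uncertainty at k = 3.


u_A = s / sqrt(n) = 0.92 / sqrt(18) = 0.21684608
u_B = half_width / sqrt(3) = 1.187 / sqrt(3) = 0.68531477
uc = sqrt(u_A^2 + u_B^2) = sqrt(0.21684608^2 + 0.68531477^2) = 0.71880356
U = k * uc = 3 * 0.71880356
U = 2.1564

2.1564


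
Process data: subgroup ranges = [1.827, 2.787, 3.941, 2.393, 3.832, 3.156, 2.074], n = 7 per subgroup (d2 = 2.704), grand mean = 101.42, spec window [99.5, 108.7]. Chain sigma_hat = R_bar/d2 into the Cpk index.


R_bar = (1.827 + 2.787 + 3.941 + 2.393 + 3.832 + 3.156 + 2.074) / 7 = 2.8585714
sigma = R_bar / d2 = 2.8585714 / 2.704 = 1.057164
Cp = (USL - LSL)/(6*sigma) = (108.7 - 99.5)/(6*1.057164) = 1.4504
Cpu = (108.7 - 101.42)/(3*1.057164) = 2.2954
Cpl = (101.42 - 99.5)/(3*1.057164) = 0.6054
Cpk = min(Cpu, Cpl) = 0.6054

0.6054


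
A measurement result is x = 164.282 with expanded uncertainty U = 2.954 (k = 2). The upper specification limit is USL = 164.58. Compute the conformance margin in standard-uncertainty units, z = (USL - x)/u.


u = U / k = 2.954 / 2 = 1.477
margin = |USL - x| = |164.58 - 164.282| = 0.298
z = margin / u = 0.298 / 1.477
z = 0.2018

0.2018


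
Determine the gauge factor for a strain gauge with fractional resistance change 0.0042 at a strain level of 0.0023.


GF = (dR/R) / epsilon
= 0.0042 / 0.0023
= 1.8261

1.8261


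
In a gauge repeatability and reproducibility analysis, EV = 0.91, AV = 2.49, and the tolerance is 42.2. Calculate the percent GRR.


GRR = sqrt(EV^2 + AV^2) = sqrt(0.91^2 + 2.49^2) = 2.6510753
%GRR = GRR / tol * 100 = 2.6510753 / 42.2 * 100
%GRR = 6.2822

6.2822


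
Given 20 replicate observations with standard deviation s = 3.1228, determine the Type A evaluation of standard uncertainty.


u_A = s / sqrt(n)
u_A = 3.1228 / sqrt(20)
u_A = 3.1228 / 4.472136
u_A = 0.6983

0.6983


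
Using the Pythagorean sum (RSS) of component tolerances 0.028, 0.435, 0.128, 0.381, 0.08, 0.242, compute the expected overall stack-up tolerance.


RSS = sqrt(0.028^2 + 0.435^2 + 0.128^2 + 0.381^2 + 0.08^2 + 0.242^2)
= sqrt(0.416518)
= 0.6454

0.6454


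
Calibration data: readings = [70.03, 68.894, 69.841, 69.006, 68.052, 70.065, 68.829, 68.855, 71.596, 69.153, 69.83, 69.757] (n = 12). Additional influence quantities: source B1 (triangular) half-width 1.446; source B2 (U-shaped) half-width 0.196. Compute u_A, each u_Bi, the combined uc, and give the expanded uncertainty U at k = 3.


mean = (70.03 + 68.894 + 69.841 + 69.006 + 68.052 + 70.065 + 68.829 + 68.855 + 71.596 + 69.153 + 69.83 + 69.757) / 12 = 69.49233333
s = sqrt(sum((x - mean)^2)/(n-1)) = 0.90345381
u_A = s / sqrt(n) = 0.90345381 / sqrt(12) = 0.26080465
u_B1 = 1.446 / sqrt(6) = 0.59032703
u_B2 = 0.196 / sqrt(2) = 0.13859293
uc = sqrt(0.26080465^2 + 0.59032703^2 + 0.13859293^2) = 0.66008565
U = k * uc = 3 * 0.66008565
U = 1.9803

1.9803


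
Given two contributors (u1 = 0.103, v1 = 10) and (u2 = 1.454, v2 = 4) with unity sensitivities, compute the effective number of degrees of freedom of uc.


uc = sqrt(u1^2 + u2^2) = sqrt(0.103^2 + 1.454^2) = 1.4576436
v_eff = uc^4 / (u1^4/v1 + u2^4/v2)
= 1.4576436^4 / (0.103^4/10 + 1.454^4/4)
= 4.5144558 / 1.1173829
v_eff = 4.0402

4.0402


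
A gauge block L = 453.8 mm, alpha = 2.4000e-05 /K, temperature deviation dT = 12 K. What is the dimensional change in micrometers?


dL = L * alpha * dT
= 453.8 * 2.4000e-05 * 12
= 0.1306944 mm
dL_um = 0.1306944 * 1000 = 130.6944 um

130.6944


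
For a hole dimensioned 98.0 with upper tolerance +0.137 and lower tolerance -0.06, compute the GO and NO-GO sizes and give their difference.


GO = nominal - lower_tol (smallest hole = maximum material condition)
GO = 98.0 - 0.06 = 97.94
NO-GO = nominal + upper_tol (largest hole = least material condition)
NO-GO = 98.0 + 0.137 = 98.137
spread = NO-GO - GO = 98.137 - 97.94 = 0.1970

0.1970


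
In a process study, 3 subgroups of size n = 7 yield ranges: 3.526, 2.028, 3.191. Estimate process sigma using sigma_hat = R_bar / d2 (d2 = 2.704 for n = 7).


R_bar = (3.526 + 2.028 + 3.191) / 3
R_bar = 8.745 / 3 = 2.915
sigma_hat = R_bar / d2 = 2.915 / 2.704 = 1.0780

1.0780


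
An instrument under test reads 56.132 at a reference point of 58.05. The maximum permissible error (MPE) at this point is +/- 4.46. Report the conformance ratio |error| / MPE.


e = indication - reference = 56.132 - 58.05 = -1.9180
|e| = 1.9180
ratio = |e| / MPE = 1.9180 / 4.46
ratio = 0.4300

0.4300


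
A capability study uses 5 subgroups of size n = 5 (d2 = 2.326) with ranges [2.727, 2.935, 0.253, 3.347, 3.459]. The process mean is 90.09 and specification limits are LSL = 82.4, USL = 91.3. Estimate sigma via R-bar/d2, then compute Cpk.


R_bar = (2.727 + 2.935 + 0.253 + 3.347 + 3.459) / 5 = 2.5442
sigma = R_bar / d2 = 2.5442 / 2.326 = 1.0938091
Cp = (USL - LSL)/(6*sigma) = (91.3 - 82.4)/(6*1.0938091) = 1.3561
Cpu = (91.3 - 90.09)/(3*1.0938091) = 0.3687
Cpl = (90.09 - 82.4)/(3*1.0938091) = 2.3435
Cpk = min(Cpu, Cpl) = 0.3687

0.3687


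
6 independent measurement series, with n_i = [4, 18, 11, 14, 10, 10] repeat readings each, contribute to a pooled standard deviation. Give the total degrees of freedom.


nu = sum_i (n_i - 1)
nu = ((4 - 1) + (18 - 1) + (11 - 1) + (14 - 1) + (10 - 1) + (10 - 1))
nu = 3 + 17 + 10 + 13 + 9 + 9
nu = 61

61


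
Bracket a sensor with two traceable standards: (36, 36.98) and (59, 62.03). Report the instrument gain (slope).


slope = (y2 - y1) / (x2 - x1)
= (62.03 - 36.98) / (59 - 36)
= 25.0500 / 23
= 1.0891

1.0891


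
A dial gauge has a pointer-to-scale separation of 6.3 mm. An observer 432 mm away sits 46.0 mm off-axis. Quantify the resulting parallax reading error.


error = h * offset / d
= 6.3 * 46.0 / 432
= 0.6708

0.6708


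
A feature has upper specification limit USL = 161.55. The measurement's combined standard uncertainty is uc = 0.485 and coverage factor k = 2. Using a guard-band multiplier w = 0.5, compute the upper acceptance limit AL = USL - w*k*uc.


U = k * uc = 2 * 0.485 = 0.97
guard band g = w * U = 0.5 * 0.97 = 0.485
AL = USL - g = 161.55 - 0.485
AL = 161.0650

161.0650


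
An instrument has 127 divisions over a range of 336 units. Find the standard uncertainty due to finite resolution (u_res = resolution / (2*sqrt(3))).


resolution = range / divisions
resolution = 336 / 127 = 2.6456693
u_res = resolution / (2*sqrt(3))
u_res = 2.6456693 / 3.4641016
u_res = 0.7637

0.7637


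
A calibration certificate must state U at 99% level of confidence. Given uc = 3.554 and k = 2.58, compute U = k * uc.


U = k * uc
U = 2.58 * 3.554
U = 9.1693

9.1693


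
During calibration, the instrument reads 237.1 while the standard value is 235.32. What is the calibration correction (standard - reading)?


Correction = standard - reading
= 235.32 - 237.1
= -1.7800

-1.7800


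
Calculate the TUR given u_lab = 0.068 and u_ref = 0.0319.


TUR = u_lab / u_ref
= 0.068 / 0.0319
= 2.1317

2.1317


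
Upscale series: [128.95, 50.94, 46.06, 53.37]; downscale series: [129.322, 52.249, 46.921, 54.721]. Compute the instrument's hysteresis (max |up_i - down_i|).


|128.95 - 129.322| = 0.3720
|50.94 - 52.249| = 1.3090
|46.06 - 46.921| = 0.8610
|53.37 - 54.721| = 1.3510
hysteresis = max(diffs) = 1.3510

1.3510


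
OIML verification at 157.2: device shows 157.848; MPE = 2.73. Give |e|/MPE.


e = indication - reference = 157.848 - 157.2 = 0.6480
|e| = 0.6480
ratio = |e| / MPE = 0.6480 / 2.73
ratio = 0.2374

0.2374


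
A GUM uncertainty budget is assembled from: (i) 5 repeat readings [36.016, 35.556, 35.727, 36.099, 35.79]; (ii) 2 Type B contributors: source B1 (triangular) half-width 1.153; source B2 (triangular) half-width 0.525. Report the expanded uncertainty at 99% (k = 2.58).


mean = (36.016 + 35.556 + 35.727 + 36.099 + 35.79) / 5 = 35.8376
s = sqrt(sum((x - mean)^2)/(n-1)) = 0.22020059
u_A = s / sqrt(n) = 0.22020059 / sqrt(5) = 0.098476698
u_B1 = 1.153 / sqrt(6) = 0.47071028
u_B2 = 0.525 / sqrt(6) = 0.21433035
uc = sqrt(0.098476698^2 + 0.47071028^2 + 0.21433035^2) = 0.52650102
U = k * uc = 2.58 * 0.52650102
U = 1.3584

1.3584


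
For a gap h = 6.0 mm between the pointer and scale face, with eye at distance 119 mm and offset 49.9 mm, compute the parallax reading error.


error = h * offset / d
= 6.0 * 49.9 / 119
= 2.5160

2.5160


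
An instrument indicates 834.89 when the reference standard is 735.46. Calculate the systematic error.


Systematic error = measured - true
= 834.89 - 735.46
= 99.4300

99.4300


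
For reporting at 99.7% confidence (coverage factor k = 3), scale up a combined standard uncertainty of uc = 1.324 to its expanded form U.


U = k * uc
U = 3 * 1.324
U = 3.9720

3.9720


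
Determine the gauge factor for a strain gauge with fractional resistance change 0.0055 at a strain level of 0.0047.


GF = (dR/R) / epsilon
= 0.0055 / 0.0047
= 1.1702

1.1702


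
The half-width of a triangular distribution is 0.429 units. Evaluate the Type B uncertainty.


u_B = half_width / sqrt(6)
u_B = 0.429 / 2.4494897
u_B = 0.1751

0.1751


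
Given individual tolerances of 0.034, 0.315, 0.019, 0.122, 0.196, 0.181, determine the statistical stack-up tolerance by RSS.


RSS = sqrt(0.034^2 + 0.315^2 + 0.019^2 + 0.122^2 + 0.196^2 + 0.181^2)
= sqrt(0.186803)
= 0.4322

0.4322


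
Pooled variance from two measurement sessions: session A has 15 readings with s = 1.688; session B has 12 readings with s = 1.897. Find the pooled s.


s_p = sqrt(((n1-1)*s1^2 + (n2-1)*s2^2) / (n1+n2-2))
numerator = (15-1)*1.688^2 + (12-1)*1.897^2 = 39.890816 + 39.584699 = 79.475515
denominator = 15 + 12 - 2 = 25
s_p^2 = 79.475515 / 25 = 3.1790206
s_p = sqrt(3.1790206) = 1.7830

1.7830


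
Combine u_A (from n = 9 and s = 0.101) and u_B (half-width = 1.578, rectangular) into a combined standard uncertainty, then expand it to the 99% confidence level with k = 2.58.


u_A = s / sqrt(n) = 0.101 / sqrt(9) = 0.033666667
u_B = half_width / sqrt(3) = 1.578 / sqrt(3) = 0.91105872
uc = sqrt(u_A^2 + u_B^2) = sqrt(0.033666667^2 + 0.91105872^2) = 0.91168056
U = k * uc = 2.58 * 0.91168056
U = 2.3521

2.3521


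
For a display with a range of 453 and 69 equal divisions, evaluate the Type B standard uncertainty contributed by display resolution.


resolution = range / divisions
resolution = 453 / 69 = 6.5652174
u_res = resolution / (2*sqrt(3))
u_res = 6.5652174 / 3.4641016
u_res = 1.8952

1.8952


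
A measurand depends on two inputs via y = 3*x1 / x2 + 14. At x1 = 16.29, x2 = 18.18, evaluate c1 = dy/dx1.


y = 3*x1 / x2 + 14
dy/dx1 = 3/x2
Evaluate at x2 = 18.18: c1 = 3 / 18.18
c1 = 0.1650

0.1650


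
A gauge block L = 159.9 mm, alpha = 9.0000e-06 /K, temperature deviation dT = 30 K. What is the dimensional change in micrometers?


dL = L * alpha * dT
= 159.9 * 9.0000e-06 * 30
= 0.0431730 mm
dL_um = 0.0431730 * 1000 = 43.1730 um

43.1730


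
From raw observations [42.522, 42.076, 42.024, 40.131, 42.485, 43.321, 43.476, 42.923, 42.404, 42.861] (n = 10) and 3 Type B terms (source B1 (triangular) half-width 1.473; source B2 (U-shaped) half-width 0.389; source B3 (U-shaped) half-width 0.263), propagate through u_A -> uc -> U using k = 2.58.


mean = (42.522 + 42.076 + 42.024 + 40.131 + 42.485 + 43.321 + 43.476 + 42.923 + 42.404 + 42.861) / 10 = 42.4223
s = sqrt(sum((x - mean)^2)/(n-1)) = 0.93713109
u_A = s / sqrt(n) = 0.93713109 / sqrt(10) = 0.29634687
u_B1 = 1.473 / sqrt(6) = 0.60134973
u_B2 = 0.389 / sqrt(2) = 0.27506454
u_B3 = 0.263 / sqrt(2) = 0.18596908
uc = sqrt(0.29634687^2 + 0.60134973^2 + 0.27506454^2 + 0.18596908^2) = 0.74812296
U = k * uc = 2.58 * 0.74812296
U = 1.9302

1.9302


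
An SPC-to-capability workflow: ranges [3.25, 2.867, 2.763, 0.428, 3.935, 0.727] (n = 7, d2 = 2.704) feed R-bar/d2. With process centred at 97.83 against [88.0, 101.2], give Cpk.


R_bar = (3.25 + 2.867 + 2.763 + 0.428 + 3.935 + 0.727) / 6 = 2.3283333
sigma = R_bar / d2 = 2.3283333 / 2.704 = 0.86107001
Cp = (USL - LSL)/(6*sigma) = (101.2 - 88.0)/(6*0.86107001) = 2.5550
Cpu = (101.2 - 97.83)/(3*0.86107001) = 1.3046
Cpl = (97.83 - 88.0)/(3*0.86107001) = 3.8053
Cpk = min(Cpu, Cpl) = 1.3046

1.3046


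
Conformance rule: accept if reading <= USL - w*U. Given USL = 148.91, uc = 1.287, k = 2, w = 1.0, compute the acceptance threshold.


U = k * uc = 2 * 1.287 = 2.574
guard band g = w * U = 1.0 * 2.574 = 2.574
AL = USL - g = 148.91 - 2.574
AL = 146.3360

146.3360


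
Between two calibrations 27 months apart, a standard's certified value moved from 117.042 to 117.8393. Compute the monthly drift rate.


rate = (v2 - v1) / months
= (117.8393 - 117.042) / 27
= 0.7973 / 27
= 0.0295

0.0295


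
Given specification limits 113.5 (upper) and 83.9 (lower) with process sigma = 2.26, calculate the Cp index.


Cp = (USL - LSL) / (6 * sigma)
= (113.5 - 83.9) / (6 * 2.26)
= 29.6000 / 13.5600
= 2.1829

2.1829


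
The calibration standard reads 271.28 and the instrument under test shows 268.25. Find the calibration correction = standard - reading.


Correction = standard - reading
= 271.28 - 268.25
= 3.0300

3.0300


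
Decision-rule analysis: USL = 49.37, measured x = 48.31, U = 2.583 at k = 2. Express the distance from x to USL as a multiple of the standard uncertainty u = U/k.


u = U / k = 2.583 / 2 = 1.2915
margin = |USL - x| = |49.37 - 48.31| = 1.06
z = margin / u = 1.06 / 1.2915
z = 0.8208

0.8208


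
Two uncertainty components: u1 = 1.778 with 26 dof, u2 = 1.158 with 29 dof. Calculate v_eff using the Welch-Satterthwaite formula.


uc = sqrt(u1^2 + u2^2) = sqrt(1.778^2 + 1.158^2) = 2.1218501
v_eff = uc^4 / (u1^4/v1 + u2^4/v2)
= 2.1218501^4 / (1.778^4/26 + 1.158^4/29)
= 20.270236 / 0.44638007
v_eff = 45.4103

45.4103


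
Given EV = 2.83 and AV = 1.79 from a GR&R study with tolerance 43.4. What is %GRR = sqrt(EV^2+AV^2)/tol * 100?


GRR = sqrt(EV^2 + AV^2) = sqrt(2.83^2 + 1.79^2) = 3.3485818
%GRR = GRR / tol * 100 = 3.3485818 / 43.4 * 100
%GRR = 7.7156

7.7156
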